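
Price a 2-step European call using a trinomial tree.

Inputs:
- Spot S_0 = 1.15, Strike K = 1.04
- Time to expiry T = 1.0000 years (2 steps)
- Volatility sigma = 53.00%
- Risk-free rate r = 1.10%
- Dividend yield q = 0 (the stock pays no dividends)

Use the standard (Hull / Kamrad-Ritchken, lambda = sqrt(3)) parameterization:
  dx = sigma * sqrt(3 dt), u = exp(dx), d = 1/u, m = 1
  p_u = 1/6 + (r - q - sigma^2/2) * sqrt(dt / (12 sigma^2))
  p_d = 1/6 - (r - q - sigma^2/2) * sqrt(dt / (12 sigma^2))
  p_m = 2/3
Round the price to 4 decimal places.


Answer: Price = V(0,0) = 0.2755

Derivation:
dt = T/N = 0.500000; dx = sigma*sqrt(3*dt) = 0.649115
u = exp(dx) = 1.913846; d = 1/u = 0.522508
p_u = 0.116810, p_m = 0.666667, p_d = 0.216523
Discount per step: exp(-r*dt) = 0.994515
Stock lattice S(k, j) with j the centered position index:
  k=0: S(0,+0) = 1.1500
  k=1: S(1,-1) = 0.6009; S(1,+0) = 1.1500; S(1,+1) = 2.2009
  k=2: S(2,-2) = 0.3140; S(2,-1) = 0.6009; S(2,+0) = 1.1500; S(2,+1) = 2.2009; S(2,+2) = 4.2122
Terminal payoffs V(N, j) = max(S_T - K, 0):
  V(2,-2) = 0.000000; V(2,-1) = 0.000000; V(2,+0) = 0.110000; V(2,+1) = 1.160923; V(2,+2) = 3.172227
Backward induction: V(k, j) = exp(-r*dt) * [p_u * V(k+1, j+1) + p_m * V(k+1, j) + p_d * V(k+1, j-1)]
  V(1,-1) = exp(-r*dt) * [p_u*0.110000 + p_m*0.000000 + p_d*0.000000] = 0.012779
  V(1,+0) = exp(-r*dt) * [p_u*1.160923 + p_m*0.110000 + p_d*0.000000] = 0.207795
  V(1,+1) = exp(-r*dt) * [p_u*3.172227 + p_m*1.160923 + p_d*0.110000] = 1.161907
  V(0,+0) = exp(-r*dt) * [p_u*1.161907 + p_m*0.207795 + p_d*0.012779] = 0.275500


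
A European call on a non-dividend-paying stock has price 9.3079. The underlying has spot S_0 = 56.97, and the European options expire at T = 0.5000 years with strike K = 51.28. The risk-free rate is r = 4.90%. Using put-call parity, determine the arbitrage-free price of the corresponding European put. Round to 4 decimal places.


Put-call parity: C - P = S_0 * exp(-qT) - K * exp(-rT).
S_0 * exp(-qT) = 56.9700 * 1.00000000 = 56.97000000
K * exp(-rT) = 51.2800 * 0.97579769 = 50.03890549
P = C - S*exp(-qT) + K*exp(-rT)
P = 9.3079 - 56.97000000 + 50.03890549 = 2.3768

Answer: Put price = 2.3768


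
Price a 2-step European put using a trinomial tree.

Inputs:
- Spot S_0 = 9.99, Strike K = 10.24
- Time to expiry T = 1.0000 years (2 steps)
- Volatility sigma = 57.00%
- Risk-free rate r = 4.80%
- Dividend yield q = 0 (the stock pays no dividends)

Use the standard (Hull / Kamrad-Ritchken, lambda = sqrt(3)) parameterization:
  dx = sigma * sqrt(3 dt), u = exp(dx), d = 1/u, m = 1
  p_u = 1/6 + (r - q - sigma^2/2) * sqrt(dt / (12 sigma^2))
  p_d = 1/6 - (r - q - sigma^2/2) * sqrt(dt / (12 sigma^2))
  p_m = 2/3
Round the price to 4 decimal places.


dt = T/N = 0.500000; dx = sigma*sqrt(3*dt) = 0.698105
u = exp(dx) = 2.009939; d = 1/u = 0.497527
p_u = 0.125681, p_m = 0.666667, p_d = 0.207653
Discount per step: exp(-r*dt) = 0.976286
Stock lattice S(k, j) with j the centered position index:
  k=0: S(0,+0) = 9.9900
  k=1: S(1,-1) = 4.9703; S(1,+0) = 9.9900; S(1,+1) = 20.0793
  k=2: S(2,-2) = 2.4729; S(2,-1) = 4.9703; S(2,+0) = 9.9900; S(2,+1) = 20.0793; S(2,+2) = 40.3582
Terminal payoffs V(N, j) = max(K - S_T, 0):
  V(2,-2) = 7.767140; V(2,-1) = 5.269701; V(2,+0) = 0.250000; V(2,+1) = 0.000000; V(2,+2) = 0.000000
Backward induction: V(k, j) = exp(-r*dt) * [p_u * V(k+1, j+1) + p_m * V(k+1, j) + p_d * V(k+1, j-1)]
  V(1,-1) = exp(-r*dt) * [p_u*0.250000 + p_m*5.269701 + p_d*7.767140] = 5.035117
  V(1,+0) = exp(-r*dt) * [p_u*0.000000 + p_m*0.250000 + p_d*5.269701] = 1.231032
  V(1,+1) = exp(-r*dt) * [p_u*0.000000 + p_m*0.000000 + p_d*0.250000] = 0.050682
  V(0,+0) = exp(-r*dt) * [p_u*0.050682 + p_m*1.231032 + p_d*5.035117] = 1.828205

Answer: Price = V(0,0) = 1.8282


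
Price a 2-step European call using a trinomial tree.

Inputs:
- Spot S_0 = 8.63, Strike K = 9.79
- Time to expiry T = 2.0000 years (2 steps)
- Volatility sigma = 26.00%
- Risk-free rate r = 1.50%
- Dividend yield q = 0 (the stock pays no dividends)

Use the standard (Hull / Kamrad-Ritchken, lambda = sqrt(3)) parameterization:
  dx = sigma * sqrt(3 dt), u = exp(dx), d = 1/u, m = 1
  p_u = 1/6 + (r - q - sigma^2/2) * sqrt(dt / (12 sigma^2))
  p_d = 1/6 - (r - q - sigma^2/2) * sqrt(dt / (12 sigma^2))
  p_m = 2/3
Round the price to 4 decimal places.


dt = T/N = 1.000000; dx = sigma*sqrt(3*dt) = 0.450333
u = exp(dx) = 1.568835; d = 1/u = 0.637416
p_u = 0.145793, p_m = 0.666667, p_d = 0.187540
Discount per step: exp(-r*dt) = 0.985112
Stock lattice S(k, j) with j the centered position index:
  k=0: S(0,+0) = 8.6300
  k=1: S(1,-1) = 5.5009; S(1,+0) = 8.6300; S(1,+1) = 13.5390
  k=2: S(2,-2) = 3.5064; S(2,-1) = 5.5009; S(2,+0) = 8.6300; S(2,+1) = 13.5390; S(2,+2) = 21.2405
Terminal payoffs V(N, j) = max(S_T - K, 0):
  V(2,-2) = 0.000000; V(2,-1) = 0.000000; V(2,+0) = 0.000000; V(2,+1) = 3.749045; V(2,+2) = 11.450525
Backward induction: V(k, j) = exp(-r*dt) * [p_u * V(k+1, j+1) + p_m * V(k+1, j) + p_d * V(k+1, j-1)]
  V(1,-1) = exp(-r*dt) * [p_u*0.000000 + p_m*0.000000 + p_d*0.000000] = 0.000000
  V(1,+0) = exp(-r*dt) * [p_u*3.749045 + p_m*0.000000 + p_d*0.000000] = 0.538448
  V(1,+1) = exp(-r*dt) * [p_u*11.450525 + p_m*3.749045 + p_d*0.000000] = 4.106707
  V(0,+0) = exp(-r*dt) * [p_u*4.106707 + p_m*0.538448 + p_d*0.000000] = 0.943437

Answer: Price = V(0,0) = 0.9434


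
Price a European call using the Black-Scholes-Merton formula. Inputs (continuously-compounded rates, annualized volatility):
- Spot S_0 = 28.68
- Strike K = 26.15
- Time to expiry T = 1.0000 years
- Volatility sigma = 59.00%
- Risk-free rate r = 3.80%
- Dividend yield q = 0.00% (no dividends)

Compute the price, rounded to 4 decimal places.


Answer: Price = 8.1471

Derivation:
d1 = (ln(S/K) + (r - q + 0.5*sigma^2) * T) / (sigma * sqrt(T)) = 0.51593360
d2 = d1 - sigma * sqrt(T) = -0.07406640
exp(-rT) = 0.96271294; exp(-qT) = 1.00000000
C = S_0 * exp(-qT) * N(d1) - K * exp(-rT) * N(d2)
N(d1) = 0.69704961; N(d2) = 0.47047878
C = 28.6800 * 1.00000000 * 0.69704961 - 26.1500 * 0.96271294 * 0.47047878 = 8.1471


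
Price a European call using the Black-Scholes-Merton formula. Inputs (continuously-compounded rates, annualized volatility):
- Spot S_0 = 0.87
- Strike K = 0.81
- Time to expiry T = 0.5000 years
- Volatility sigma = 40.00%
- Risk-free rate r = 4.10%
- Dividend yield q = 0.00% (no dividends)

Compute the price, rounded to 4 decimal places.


d1 = (ln(S/K) + (r - q + 0.5*sigma^2) * T) / (sigma * sqrt(T)) = 0.46654539
d2 = d1 - sigma * sqrt(T) = 0.18370268
exp(-rT) = 0.97970870; exp(-qT) = 1.00000000
C = S_0 * exp(-qT) * N(d1) - K * exp(-rT) * N(d2)
N(d1) = 0.67958742; N(d2) = 0.57287665
C = 0.8700 * 1.00000000 * 0.67958742 - 0.8100 * 0.97970870 * 0.57287665 = 0.1366

Answer: Price = 0.1366


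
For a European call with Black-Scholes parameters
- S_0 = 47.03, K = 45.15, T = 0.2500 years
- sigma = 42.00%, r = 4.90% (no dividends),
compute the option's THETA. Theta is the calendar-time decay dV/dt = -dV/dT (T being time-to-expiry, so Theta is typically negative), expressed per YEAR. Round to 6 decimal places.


d1 = 0.3575972195; d2 = 0.1475972195
phi(d1) = 0.3742330980; exp(-qT) = 1.0000000000; exp(-rT) = 0.9878247258
Theta = -S*exp(-qT)*phi(d1)*sigma/(2*sqrt(T)) - r*K*exp(-rT)*N(d2) + q*S*exp(-qT)*N(d1)
N(d1) = 0.6396776203; N(d2) = 0.5586696752; sqrt(T) = 0.5000000000
Term 1 = -47.0300 * 1.0000000000 * 0.3742330980 * 0.4200 / (2 * 0.5000000000) = -7.3920766916
Term 2 = -0.0490 * 45.1500 * 0.9878247258 * 0.5586696752 = -1.2209245475
Term 3 = 0 (no dividend yield, q = 0)
Theta = -7.3920766916 + (-1.2209245475) + (0.0000000000) = -8.613001

Answer: Theta = -8.613001


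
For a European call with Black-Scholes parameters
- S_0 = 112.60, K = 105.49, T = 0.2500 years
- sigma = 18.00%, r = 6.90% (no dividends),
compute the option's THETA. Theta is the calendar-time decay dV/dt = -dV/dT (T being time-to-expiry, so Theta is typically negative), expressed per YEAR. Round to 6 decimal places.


Answer: Theta = -10.875844

Derivation:
d1 = 0.9613950446; d2 = 0.8713950446
phi(d1) = 0.2513073093; exp(-qT) = 1.0000000000; exp(-rT) = 0.9828979294
Theta = -S*exp(-qT)*phi(d1)*sigma/(2*sqrt(T)) - r*K*exp(-rT)*N(d2) + q*S*exp(-qT)*N(d1)
N(d1) = 0.8318232125; N(d2) = 0.8082307547; sqrt(T) = 0.5000000000
Term 1 = -112.6000 * 1.0000000000 * 0.2513073093 * 0.1800 / (2 * 0.5000000000) = -5.0934965449
Term 2 = -0.0690 * 105.4900 * 0.9828979294 * 0.8082307547 = -5.7823473349
Term 3 = 0 (no dividend yield, q = 0)
Theta = -5.0934965449 + (-5.7823473349) + (0.0000000000) = -10.875844


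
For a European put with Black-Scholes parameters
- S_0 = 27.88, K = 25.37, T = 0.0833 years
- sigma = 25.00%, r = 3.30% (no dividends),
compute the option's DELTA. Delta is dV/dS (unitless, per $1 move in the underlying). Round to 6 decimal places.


Answer: Delta = -0.083535

Derivation:
d1 = 1.3816802372; d2 = 1.3095258888
phi(d1) = 0.1535915194; exp(-qT) = 1.0000000000; exp(-rT) = 0.9972548748
N(-d1) = 0.0835349526
Delta = -exp(-qT) * N(-d1) = -1.0000000000 * 0.0835349526 = -0.083535


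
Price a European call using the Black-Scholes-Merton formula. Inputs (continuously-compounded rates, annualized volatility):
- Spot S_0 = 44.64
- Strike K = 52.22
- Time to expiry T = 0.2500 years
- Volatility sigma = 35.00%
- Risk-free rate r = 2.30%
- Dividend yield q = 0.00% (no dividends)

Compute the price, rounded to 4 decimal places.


d1 = (ln(S/K) + (r - q + 0.5*sigma^2) * T) / (sigma * sqrt(T)) = -0.77584426
d2 = d1 - sigma * sqrt(T) = -0.95084426
exp(-rT) = 0.99426650; exp(-qT) = 1.00000000
C = S_0 * exp(-qT) * N(d1) - K * exp(-rT) * N(d2)
N(d1) = 0.21892047; N(d2) = 0.17084172
C = 44.6400 * 1.00000000 * 0.21892047 - 52.2200 * 0.99426650 * 0.17084172 = 0.9024

Answer: Price = 0.9024


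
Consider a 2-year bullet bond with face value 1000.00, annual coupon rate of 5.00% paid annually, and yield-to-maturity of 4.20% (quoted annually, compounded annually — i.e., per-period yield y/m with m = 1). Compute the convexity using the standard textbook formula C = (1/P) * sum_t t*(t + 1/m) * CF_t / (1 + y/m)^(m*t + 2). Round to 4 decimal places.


Answer: Convexity = 5.3519

Derivation:
Coupon per period c = face * coupon_rate / m = 50.000000
Periods per year m = 1; per-period yield y/m = 0.042000
Number of cashflows N = 2
Cashflows (t years, CF_t, discount factor 1/(1+y/m)^(m*t), PV):
  t = 1.0000: CF_t = 50.000000, DF = 0.959693, PV = 47.984645
  t = 2.0000: CF_t = 1050.000000, DF = 0.921010, PV = 967.060982
Price P = sum_t PV_t = 1015.045627
Convexity numerator sum_t t*(t + 1/m) * CF_t / (1+y/m)^(m*t + 2):
  t = 1.0000: term = 88.388720
  t = 2.0000: term = 5344.039673
Convexity = (1/P) * sum = 5432.428393 / 1015.045627 = 5.351906


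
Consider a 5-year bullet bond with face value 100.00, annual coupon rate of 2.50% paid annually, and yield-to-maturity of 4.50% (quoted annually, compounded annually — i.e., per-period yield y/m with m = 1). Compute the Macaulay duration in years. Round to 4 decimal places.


Answer: Macaulay duration = 4.7488 years

Derivation:
Coupon per period c = face * coupon_rate / m = 2.500000
Periods per year m = 1; per-period yield y/m = 0.045000
Number of cashflows N = 5
Cashflows (t years, CF_t, discount factor 1/(1+y/m)^(m*t), PV):
  t = 1.0000: CF_t = 2.500000, DF = 0.956938, PV = 2.392344
  t = 2.0000: CF_t = 2.500000, DF = 0.915730, PV = 2.289325
  t = 3.0000: CF_t = 2.500000, DF = 0.876297, PV = 2.190742
  t = 4.0000: CF_t = 2.500000, DF = 0.838561, PV = 2.096403
  t = 5.0000: CF_t = 102.500000, DF = 0.802451, PV = 82.251232
Price P = sum_t PV_t = 91.220047
Macaulay numerator sum_t t * PV_t:
  t * PV_t at t = 1.0000: 2.392344
  t * PV_t at t = 2.0000: 4.578650
  t * PV_t at t = 3.0000: 6.572225
  t * PV_t at t = 4.0000: 8.385613
  t * PV_t at t = 5.0000: 411.256161
Macaulay duration D = (sum_t t * PV_t) / P = 433.184994 / 91.220047 = 4.748792


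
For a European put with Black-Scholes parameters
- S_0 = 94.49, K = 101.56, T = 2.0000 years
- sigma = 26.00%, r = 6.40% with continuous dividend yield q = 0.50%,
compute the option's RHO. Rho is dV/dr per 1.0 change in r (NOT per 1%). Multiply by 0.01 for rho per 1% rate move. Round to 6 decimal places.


Answer: Rho = -93.573956

Derivation:
d1 = 0.3085276917; d2 = -0.0591678345
phi(d1) = 0.3803995233; exp(-qT) = 0.9900498337; exp(-rT) = 0.8798533791
N(-d2) = 0.5235907855
Rho = -K*T*exp(-rT)*N(-d2) = -101.5600 * 2.0000 * 0.8798533791 * 0.5235907855 = -93.573956


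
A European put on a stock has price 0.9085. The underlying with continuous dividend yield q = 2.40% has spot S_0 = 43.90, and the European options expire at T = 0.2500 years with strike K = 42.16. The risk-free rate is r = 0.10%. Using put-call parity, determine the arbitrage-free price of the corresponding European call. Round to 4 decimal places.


Answer: Call price = 2.3964

Derivation:
Put-call parity: C - P = S_0 * exp(-qT) - K * exp(-rT).
S_0 * exp(-qT) = 43.9000 * 0.99401796 = 43.63738862
K * exp(-rT) = 42.1600 * 0.99975003 = 42.14946132
C = P + S*exp(-qT) - K*exp(-rT)
C = 0.9085 + 43.63738862 - 42.14946132 = 2.3964


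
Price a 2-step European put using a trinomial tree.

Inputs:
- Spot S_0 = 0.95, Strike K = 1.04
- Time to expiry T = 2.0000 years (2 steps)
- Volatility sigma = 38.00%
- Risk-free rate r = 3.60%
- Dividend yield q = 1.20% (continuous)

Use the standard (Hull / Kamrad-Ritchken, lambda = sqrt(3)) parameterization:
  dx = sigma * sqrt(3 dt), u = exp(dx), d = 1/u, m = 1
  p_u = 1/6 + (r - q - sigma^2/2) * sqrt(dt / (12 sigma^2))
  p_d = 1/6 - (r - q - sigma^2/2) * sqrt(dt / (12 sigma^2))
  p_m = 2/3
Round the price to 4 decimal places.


Answer: Price = V(0,0) = 0.2101

Derivation:
dt = T/N = 1.000000; dx = sigma*sqrt(3*dt) = 0.658179
u = exp(dx) = 1.931273; d = 1/u = 0.517793
p_u = 0.130051, p_m = 0.666667, p_d = 0.203283
Discount per step: exp(-r*dt) = 0.964640
Stock lattice S(k, j) with j the centered position index:
  k=0: S(0,+0) = 0.9500
  k=1: S(1,-1) = 0.4919; S(1,+0) = 0.9500; S(1,+1) = 1.8347
  k=2: S(2,-2) = 0.2547; S(2,-1) = 0.4919; S(2,+0) = 0.9500; S(2,+1) = 1.8347; S(2,+2) = 3.5433
Terminal payoffs V(N, j) = max(K - S_T, 0):
  V(2,-2) = 0.785296; V(2,-1) = 0.548096; V(2,+0) = 0.090000; V(2,+1) = 0.000000; V(2,+2) = 0.000000
Backward induction: V(k, j) = exp(-r*dt) * [p_u * V(k+1, j+1) + p_m * V(k+1, j) + p_d * V(k+1, j-1)]
  V(1,-1) = exp(-r*dt) * [p_u*0.090000 + p_m*0.548096 + p_d*0.785296] = 0.517760
  V(1,+0) = exp(-r*dt) * [p_u*0.000000 + p_m*0.090000 + p_d*0.548096] = 0.165357
  V(1,+1) = exp(-r*dt) * [p_u*0.000000 + p_m*0.000000 + p_d*0.090000] = 0.017649
  V(0,+0) = exp(-r*dt) * [p_u*0.017649 + p_m*0.165357 + p_d*0.517760] = 0.210084


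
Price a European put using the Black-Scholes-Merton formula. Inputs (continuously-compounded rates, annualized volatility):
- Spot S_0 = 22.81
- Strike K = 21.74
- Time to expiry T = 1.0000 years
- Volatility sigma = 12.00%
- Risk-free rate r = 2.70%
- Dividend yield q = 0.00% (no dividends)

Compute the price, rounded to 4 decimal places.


d1 = (ln(S/K) + (r - q + 0.5*sigma^2) * T) / (sigma * sqrt(T)) = 0.68537629
d2 = d1 - sigma * sqrt(T) = 0.56537629
exp(-rT) = 0.97336124; exp(-qT) = 1.00000000
P = K * exp(-rT) * N(-d2) - S_0 * exp(-qT) * N(-d1)
N(-d1) = 0.24655325; N(-d2) = 0.28590892
P = 21.7400 * 0.97336124 * 0.28590892 - 22.8100 * 1.00000000 * 0.24655325 = 0.4262

Answer: Price = 0.4262


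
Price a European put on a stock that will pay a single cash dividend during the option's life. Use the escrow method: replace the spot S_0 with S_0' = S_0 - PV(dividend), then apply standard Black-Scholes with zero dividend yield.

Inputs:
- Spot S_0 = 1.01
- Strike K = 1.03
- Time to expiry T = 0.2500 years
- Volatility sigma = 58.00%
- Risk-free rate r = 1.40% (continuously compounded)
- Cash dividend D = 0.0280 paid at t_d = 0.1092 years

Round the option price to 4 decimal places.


PV(D) = D * exp(-r * t_d) = 0.0280 * 0.99847237 = 0.02795723
S_0' = S_0 - PV(D) = 1.0100 - 0.02795723 = 0.98204277
d1 = (ln(S_0'/K) + (r + sigma^2/2)*T) / (sigma*sqrt(T)) = -0.00734212
d2 = d1 - sigma*sqrt(T) = -0.29734212
exp(-rT) = 0.99650612
N(-d1) = 0.50292906; N(-d2) = 0.61689734
P = K * exp(-rT) * N(-d2) - S_0' * N(-d1) = 1.0300 * 0.99650612 * 0.61689734 - 0.98204277 * 0.50292906 = 0.1393

Answer: Price = 0.1393


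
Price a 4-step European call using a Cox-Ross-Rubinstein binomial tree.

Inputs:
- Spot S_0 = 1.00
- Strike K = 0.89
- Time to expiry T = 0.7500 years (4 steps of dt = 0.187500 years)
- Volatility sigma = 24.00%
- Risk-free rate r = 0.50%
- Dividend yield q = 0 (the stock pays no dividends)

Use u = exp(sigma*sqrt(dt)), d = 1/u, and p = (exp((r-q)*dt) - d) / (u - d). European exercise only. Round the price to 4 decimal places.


Answer: Price = V(0,0) = 0.1513

Derivation:
dt = T/N = 0.187500
u = exp(sigma*sqrt(dt)) = 1.109515; d = 1/u = 0.901295
p = (exp((r-q)*dt) - d) / (u - d) = 0.478547
Discount per step: exp(-r*dt) = 0.999063
Stock lattice S(k, i) with i counting down-moves:
  k=0: S(0,0) = 1.0000
  k=1: S(1,0) = 1.1095; S(1,1) = 0.9013
  k=2: S(2,0) = 1.2310; S(2,1) = 1.0000; S(2,2) = 0.8123
  k=3: S(3,0) = 1.3658; S(3,1) = 1.1095; S(3,2) = 0.9013; S(3,3) = 0.7322
  k=4: S(4,0) = 1.5154; S(4,1) = 1.2310; S(4,2) = 1.0000; S(4,3) = 0.8123; S(4,4) = 0.6599
Terminal payoffs V(N, i) = max(S_T - K, 0):
  V(4,0) = 0.625419; V(4,1) = 0.341024; V(4,2) = 0.110000; V(4,3) = 0.000000; V(4,4) = 0.000000
Backward induction: V(k, i) = exp(-r*dt) * [p * V(k+1, i) + (1-p) * V(k+1, i+1)].
  V(3,0) = exp(-r*dt) * [p*0.625419 + (1-p)*0.341024] = 0.476673
  V(3,1) = exp(-r*dt) * [p*0.341024 + (1-p)*0.110000] = 0.220349
  V(3,2) = exp(-r*dt) * [p*0.110000 + (1-p)*0.000000] = 0.052591
  V(3,3) = exp(-r*dt) * [p*0.000000 + (1-p)*0.000000] = 0.000000
  V(2,0) = exp(-r*dt) * [p*0.476673 + (1-p)*0.220349] = 0.342691
  V(2,1) = exp(-r*dt) * [p*0.220349 + (1-p)*0.052591] = 0.132747
  V(2,2) = exp(-r*dt) * [p*0.052591 + (1-p)*0.000000] = 0.025144
  V(1,0) = exp(-r*dt) * [p*0.342691 + (1-p)*0.132747] = 0.232996
  V(1,1) = exp(-r*dt) * [p*0.132747 + (1-p)*0.025144] = 0.076565
  V(0,0) = exp(-r*dt) * [p*0.232996 + (1-p)*0.076565] = 0.151283


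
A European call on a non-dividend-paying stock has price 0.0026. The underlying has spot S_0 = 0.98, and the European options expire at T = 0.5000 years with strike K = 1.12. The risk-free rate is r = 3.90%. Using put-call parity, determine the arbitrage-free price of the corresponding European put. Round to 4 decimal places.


Answer: Put price = 0.1210

Derivation:
Put-call parity: C - P = S_0 * exp(-qT) - K * exp(-rT).
S_0 * exp(-qT) = 0.9800 * 1.00000000 = 0.98000000
K * exp(-rT) = 1.1200 * 0.98068890 = 1.09837156
P = C - S*exp(-qT) + K*exp(-rT)
P = 0.0026 - 0.98000000 + 1.09837156 = 0.1210


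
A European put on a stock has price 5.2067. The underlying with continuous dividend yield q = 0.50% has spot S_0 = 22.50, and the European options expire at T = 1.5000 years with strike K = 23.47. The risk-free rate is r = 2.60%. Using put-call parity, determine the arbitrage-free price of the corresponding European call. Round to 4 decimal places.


Put-call parity: C - P = S_0 * exp(-qT) - K * exp(-rT).
S_0 * exp(-qT) = 22.5000 * 0.99252805 = 22.33188123
K * exp(-rT) = 23.4700 * 0.96175071 = 22.57228914
C = P + S*exp(-qT) - K*exp(-rT)
C = 5.2067 + 22.33188123 - 22.57228914 = 4.9663

Answer: Call price = 4.9663


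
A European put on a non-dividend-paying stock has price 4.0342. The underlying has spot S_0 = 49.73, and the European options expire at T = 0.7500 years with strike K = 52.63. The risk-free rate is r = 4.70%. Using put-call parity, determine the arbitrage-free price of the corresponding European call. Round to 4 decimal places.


Put-call parity: C - P = S_0 * exp(-qT) - K * exp(-rT).
S_0 * exp(-qT) = 49.7300 * 1.00000000 = 49.73000000
K * exp(-rT) = 52.6300 * 0.96536405 = 50.80710969
C = P + S*exp(-qT) - K*exp(-rT)
C = 4.0342 + 49.73000000 - 50.80710969 = 2.9571

Answer: Call price = 2.9571


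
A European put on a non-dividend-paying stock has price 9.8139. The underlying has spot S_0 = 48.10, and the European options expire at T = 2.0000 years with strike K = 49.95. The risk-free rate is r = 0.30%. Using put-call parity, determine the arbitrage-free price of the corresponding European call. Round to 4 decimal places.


Answer: Call price = 8.2627

Derivation:
Put-call parity: C - P = S_0 * exp(-qT) - K * exp(-rT).
S_0 * exp(-qT) = 48.1000 * 1.00000000 = 48.10000000
K * exp(-rT) = 49.9500 * 0.99401796 = 49.65119730
C = P + S*exp(-qT) - K*exp(-rT)
C = 9.8139 + 48.10000000 - 49.65119730 = 8.2627


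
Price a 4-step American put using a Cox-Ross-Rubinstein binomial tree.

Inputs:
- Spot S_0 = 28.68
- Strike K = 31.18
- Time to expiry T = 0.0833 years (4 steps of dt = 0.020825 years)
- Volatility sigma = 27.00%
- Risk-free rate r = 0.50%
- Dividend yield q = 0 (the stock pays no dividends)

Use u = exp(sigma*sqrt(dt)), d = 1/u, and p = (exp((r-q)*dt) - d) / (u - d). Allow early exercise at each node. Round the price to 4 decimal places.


Answer: Price = V(0,0) = 2.6304

Derivation:
dt = T/N = 0.020825
u = exp(sigma*sqrt(dt)) = 1.039732; d = 1/u = 0.961786
p = (exp((r-q)*dt) - d) / (u - d) = 0.491596
Discount per step: exp(-r*dt) = 0.999896
Stock lattice S(k, i) with i counting down-moves:
  k=0: S(0,0) = 28.6800
  k=1: S(1,0) = 29.8195; S(1,1) = 27.5840
  k=2: S(2,0) = 31.0043; S(2,1) = 28.6800; S(2,2) = 26.5299
  k=3: S(3,0) = 32.2362; S(3,1) = 29.8195; S(3,2) = 27.5840; S(3,3) = 25.5161
  k=4: S(4,0) = 33.5170; S(4,1) = 31.0043; S(4,2) = 28.6800; S(4,3) = 26.5299; S(4,4) = 24.5410
Terminal payoffs V(N, i) = max(K - S_T, 0):
  V(4,0) = 0.000000; V(4,1) = 0.175675; V(4,2) = 2.500000; V(4,3) = 4.650076; V(4,4) = 6.638965
Backward induction: V(k, i) = exp(-r*dt) * [p * V(k+1, i) + (1-p) * V(k+1, i+1)]; then take max(V_cont, immediate exercise) for American.
  V(3,0) = exp(-r*dt) * [p*0.000000 + (1-p)*0.175675] = 0.089304; exercise = 0.000000; V(3,0) = max -> 0.089304
  V(3,1) = exp(-r*dt) * [p*0.175675 + (1-p)*2.500000] = 1.357229; exercise = 1.360475; V(3,1) = max -> 1.360475
  V(3,2) = exp(-r*dt) * [p*2.500000 + (1-p)*4.650076] = 3.592732; exercise = 3.595979; V(3,2) = max -> 3.595979
  V(3,3) = exp(-r*dt) * [p*4.650076 + (1-p)*6.638965] = 5.660645; exercise = 5.663891; V(3,3) = max -> 5.663891
  V(2,0) = exp(-r*dt) * [p*0.089304 + (1-p)*1.360475] = 0.735496; exercise = 0.175675; V(2,0) = max -> 0.735496
  V(2,1) = exp(-r*dt) * [p*1.360475 + (1-p)*3.595979] = 2.496754; exercise = 2.500000; V(2,1) = max -> 2.500000
  V(2,2) = exp(-r*dt) * [p*3.595979 + (1-p)*5.663891] = 4.646829; exercise = 4.650076; V(2,2) = max -> 4.650076
  V(1,0) = exp(-r*dt) * [p*0.735496 + (1-p)*2.500000] = 1.632406; exercise = 1.360475; V(1,0) = max -> 1.632406
  V(1,1) = exp(-r*dt) * [p*2.500000 + (1-p)*4.650076] = 3.592732; exercise = 3.595979; V(1,1) = max -> 3.595979
  V(0,0) = exp(-r*dt) * [p*1.632406 + (1-p)*3.595979] = 2.630420; exercise = 2.500000; V(0,0) = max -> 2.630420


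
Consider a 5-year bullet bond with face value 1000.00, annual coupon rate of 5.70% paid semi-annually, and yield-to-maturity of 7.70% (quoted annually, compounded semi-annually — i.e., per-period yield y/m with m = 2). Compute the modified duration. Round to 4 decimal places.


Answer: Modified duration = 4.2272

Derivation:
Coupon per period c = face * coupon_rate / m = 28.500000
Periods per year m = 2; per-period yield y/m = 0.038500
Number of cashflows N = 10
Cashflows (t years, CF_t, discount factor 1/(1+y/m)^(m*t), PV):
  t = 0.5000: CF_t = 28.500000, DF = 0.962927, PV = 27.443428
  t = 1.0000: CF_t = 28.500000, DF = 0.927229, PV = 26.426026
  t = 1.5000: CF_t = 28.500000, DF = 0.892854, PV = 25.446342
  t = 2.0000: CF_t = 28.500000, DF = 0.859754, PV = 24.502977
  t = 2.5000: CF_t = 28.500000, DF = 0.827880, PV = 23.594586
  t = 3.0000: CF_t = 28.500000, DF = 0.797188, PV = 22.719871
  t = 3.5000: CF_t = 28.500000, DF = 0.767635, PV = 21.877584
  t = 4.0000: CF_t = 28.500000, DF = 0.739176, PV = 21.066523
  t = 4.5000: CF_t = 28.500000, DF = 0.711773, PV = 20.285530
  t = 5.0000: CF_t = 1028.500000, DF = 0.685386, PV = 704.919115
Price P = sum_t PV_t = 918.281980
First compute Macaulay numerator sum_t t * PV_t:
  t * PV_t at t = 0.5000: 13.721714
  t * PV_t at t = 1.0000: 26.426026
  t * PV_t at t = 1.5000: 38.169513
  t * PV_t at t = 2.0000: 49.005954
  t * PV_t at t = 2.5000: 58.986464
  t * PV_t at t = 3.0000: 68.159612
  t * PV_t at t = 3.5000: 76.571543
  t * PV_t at t = 4.0000: 84.266090
  t * PV_t at t = 4.5000: 91.284884
  t * PV_t at t = 5.0000: 3524.595575
Macaulay duration D = 4031.187375 / 918.281980 = 4.389923
Modified duration = D / (1 + y/m) = 4.389923 / (1 + 0.038500) = 4.227177


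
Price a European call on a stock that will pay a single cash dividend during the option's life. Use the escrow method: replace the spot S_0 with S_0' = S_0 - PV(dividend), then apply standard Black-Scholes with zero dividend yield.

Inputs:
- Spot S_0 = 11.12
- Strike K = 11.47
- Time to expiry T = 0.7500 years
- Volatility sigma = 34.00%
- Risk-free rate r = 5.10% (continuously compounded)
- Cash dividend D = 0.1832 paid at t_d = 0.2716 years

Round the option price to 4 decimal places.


PV(D) = D * exp(-r * t_d) = 0.1832 * 0.98624389 = 0.18067988
S_0' = S_0 - PV(D) = 11.1200 - 0.18067988 = 10.93932012
d1 = (ln(S_0'/K) + (r + sigma^2/2)*T) / (sigma*sqrt(T)) = 0.11624682
d2 = d1 - sigma*sqrt(T) = -0.17820182
exp(-rT) = 0.96247229
N(d1) = 0.54627153; N(d2) = 0.42928224
C = S_0' * N(d1) - K * exp(-rT) * N(d2) = 10.93932012 * 0.54627153 - 11.4700 * 0.96247229 * 0.42928224 = 1.2368

Answer: Price = 1.2368


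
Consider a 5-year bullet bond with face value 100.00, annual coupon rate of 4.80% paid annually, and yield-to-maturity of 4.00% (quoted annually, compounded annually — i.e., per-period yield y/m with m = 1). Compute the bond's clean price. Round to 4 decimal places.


Answer: Price = 103.5615

Derivation:
Coupon per period c = face * coupon_rate / m = 4.800000
Periods per year m = 1; per-period yield y/m = 0.040000
Number of cashflows N = 5
Cashflows (t years, CF_t, discount factor 1/(1+y/m)^(m*t), PV):
  t = 1.0000: CF_t = 4.800000, DF = 0.961538, PV = 4.615385
  t = 2.0000: CF_t = 4.800000, DF = 0.924556, PV = 4.437870
  t = 3.0000: CF_t = 4.800000, DF = 0.888996, PV = 4.267183
  t = 4.0000: CF_t = 4.800000, DF = 0.854804, PV = 4.103060
  t = 5.0000: CF_t = 104.800000, DF = 0.821927, PV = 86.137961
Price P = sum_t PV_t = 103.561458


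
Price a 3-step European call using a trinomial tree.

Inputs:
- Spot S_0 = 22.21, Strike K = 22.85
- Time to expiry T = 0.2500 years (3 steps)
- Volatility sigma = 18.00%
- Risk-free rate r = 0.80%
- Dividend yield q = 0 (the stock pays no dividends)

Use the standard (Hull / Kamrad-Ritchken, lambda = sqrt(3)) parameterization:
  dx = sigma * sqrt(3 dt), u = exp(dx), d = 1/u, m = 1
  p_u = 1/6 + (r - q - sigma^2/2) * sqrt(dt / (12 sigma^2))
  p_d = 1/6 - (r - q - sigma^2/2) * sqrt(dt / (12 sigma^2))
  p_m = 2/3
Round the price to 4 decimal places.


Answer: Price = V(0,0) = 0.5592

Derivation:
dt = T/N = 0.083333; dx = sigma*sqrt(3*dt) = 0.090000
u = exp(dx) = 1.094174; d = 1/u = 0.913931
p_u = 0.162870, p_m = 0.666667, p_d = 0.170463
Discount per step: exp(-r*dt) = 0.999334
Stock lattice S(k, j) with j the centered position index:
  k=0: S(0,+0) = 22.2100
  k=1: S(1,-1) = 20.2984; S(1,+0) = 22.2100; S(1,+1) = 24.3016
  k=2: S(2,-2) = 18.5514; S(2,-1) = 20.2984; S(2,+0) = 22.2100; S(2,+1) = 24.3016; S(2,+2) = 26.5902
  k=3: S(3,-3) = 16.9547; S(3,-2) = 18.5514; S(3,-1) = 20.2984; S(3,+0) = 22.2100; S(3,+1) = 24.3016; S(3,+2) = 26.5902; S(3,+3) = 29.0943
Terminal payoffs V(N, j) = max(S_T - K, 0):
  V(3,-3) = 0.000000; V(3,-2) = 0.000000; V(3,-1) = 0.000000; V(3,+0) = 0.000000; V(3,+1) = 1.451611; V(3,+2) = 3.740198; V(3,+3) = 6.244310
Backward induction: V(k, j) = exp(-r*dt) * [p_u * V(k+1, j+1) + p_m * V(k+1, j) + p_d * V(k+1, j-1)]
  V(2,-2) = exp(-r*dt) * [p_u*0.000000 + p_m*0.000000 + p_d*0.000000] = 0.000000
  V(2,-1) = exp(-r*dt) * [p_u*0.000000 + p_m*0.000000 + p_d*0.000000] = 0.000000
  V(2,+0) = exp(-r*dt) * [p_u*1.451611 + p_m*0.000000 + p_d*0.000000] = 0.236267
  V(2,+1) = exp(-r*dt) * [p_u*3.740198 + p_m*1.451611 + p_d*0.000000] = 1.575857
  V(2,+2) = exp(-r*dt) * [p_u*6.244310 + p_m*3.740198 + p_d*1.451611] = 3.755420
  V(1,-1) = exp(-r*dt) * [p_u*0.236267 + p_m*0.000000 + p_d*0.000000] = 0.038455
  V(1,+0) = exp(-r*dt) * [p_u*1.575857 + p_m*0.236267 + p_d*0.000000] = 0.413896
  V(1,+1) = exp(-r*dt) * [p_u*3.755420 + p_m*1.575857 + p_d*0.236267] = 1.701358
  V(0,+0) = exp(-r*dt) * [p_u*1.701358 + p_m*0.413896 + p_d*0.038455] = 0.559213


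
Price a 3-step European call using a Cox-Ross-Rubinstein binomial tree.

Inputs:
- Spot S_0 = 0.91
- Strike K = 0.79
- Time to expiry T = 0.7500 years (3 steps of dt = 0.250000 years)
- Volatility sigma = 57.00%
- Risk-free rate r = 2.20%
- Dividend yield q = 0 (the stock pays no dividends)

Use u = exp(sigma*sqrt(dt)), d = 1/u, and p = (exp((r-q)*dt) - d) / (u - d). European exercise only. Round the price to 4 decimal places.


Answer: Price = V(0,0) = 0.2461

Derivation:
dt = T/N = 0.250000
u = exp(sigma*sqrt(dt)) = 1.329762; d = 1/u = 0.752014
p = (exp((r-q)*dt) - d) / (u - d) = 0.438774
Discount per step: exp(-r*dt) = 0.994515
Stock lattice S(k, i) with i counting down-moves:
  k=0: S(0,0) = 0.9100
  k=1: S(1,0) = 1.2101; S(1,1) = 0.6843
  k=2: S(2,0) = 1.6091; S(2,1) = 0.9100; S(2,2) = 0.5146
  k=3: S(3,0) = 2.1398; S(3,1) = 1.2101; S(3,2) = 0.6843; S(3,3) = 0.3870
Terminal payoffs V(N, i) = max(S_T - K, 0):
  V(3,0) = 1.349751; V(3,1) = 0.420083; V(3,2) = 0.000000; V(3,3) = 0.000000
Backward induction: V(k, i) = exp(-r*dt) * [p * V(k+1, i) + (1-p) * V(k+1, i+1)].
  V(2,0) = exp(-r*dt) * [p*1.349751 + (1-p)*0.420083] = 0.823456
  V(2,1) = exp(-r*dt) * [p*0.420083 + (1-p)*0.000000] = 0.183311
  V(2,2) = exp(-r*dt) * [p*0.000000 + (1-p)*0.000000] = 0.000000
  V(1,0) = exp(-r*dt) * [p*0.823456 + (1-p)*0.183311] = 0.461644
  V(1,1) = exp(-r*dt) * [p*0.183311 + (1-p)*0.000000] = 0.079991
  V(0,0) = exp(-r*dt) * [p*0.461644 + (1-p)*0.079991] = 0.246093


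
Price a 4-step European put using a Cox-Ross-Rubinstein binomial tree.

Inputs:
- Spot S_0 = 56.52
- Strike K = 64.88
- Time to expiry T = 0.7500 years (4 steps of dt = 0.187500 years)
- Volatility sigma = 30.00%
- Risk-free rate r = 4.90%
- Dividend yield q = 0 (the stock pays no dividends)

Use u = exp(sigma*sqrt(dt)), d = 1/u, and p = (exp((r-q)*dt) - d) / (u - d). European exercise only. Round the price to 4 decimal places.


dt = T/N = 0.187500
u = exp(sigma*sqrt(dt)) = 1.138719; d = 1/u = 0.878180
p = (exp((r-q)*dt) - d) / (u - d) = 0.502996
Discount per step: exp(-r*dt) = 0.990855
Stock lattice S(k, i) with i counting down-moves:
  k=0: S(0,0) = 56.5200
  k=1: S(1,0) = 64.3604; S(1,1) = 49.6347
  k=2: S(2,0) = 73.2884; S(2,1) = 56.5200; S(2,2) = 43.5882
  k=3: S(3,0) = 83.4549; S(3,1) = 64.3604; S(3,2) = 49.6347; S(3,3) = 38.2783
  k=4: S(4,0) = 95.0316; S(4,1) = 73.2884; S(4,2) = 56.5200; S(4,3) = 43.5882; S(4,4) = 33.6152
Terminal payoffs V(N, i) = max(K - S_T, 0):
  V(4,0) = 0.000000; V(4,1) = 0.000000; V(4,2) = 8.360000; V(4,3) = 21.291780; V(4,4) = 31.264767
Backward induction: V(k, i) = exp(-r*dt) * [p * V(k+1, i) + (1-p) * V(k+1, i+1)].
  V(3,0) = exp(-r*dt) * [p*0.000000 + (1-p)*0.000000] = 0.000000
  V(3,1) = exp(-r*dt) * [p*0.000000 + (1-p)*8.360000] = 4.116958
  V(3,2) = exp(-r*dt) * [p*8.360000 + (1-p)*21.291780] = 14.651917
  V(3,3) = exp(-r*dt) * [p*21.291780 + (1-p)*31.264767] = 26.008346
  V(2,0) = exp(-r*dt) * [p*0.000000 + (1-p)*4.116958] = 2.027434
  V(2,1) = exp(-r*dt) * [p*4.116958 + (1-p)*14.651917] = 9.267343
  V(2,2) = exp(-r*dt) * [p*14.651917 + (1-p)*26.008346] = 20.110496
  V(1,0) = exp(-r*dt) * [p*2.027434 + (1-p)*9.267343] = 5.574251
  V(1,1) = exp(-r*dt) * [p*9.267343 + (1-p)*20.110496] = 14.522399
  V(0,0) = exp(-r*dt) * [p*5.574251 + (1-p)*14.522399] = 9.929869

Answer: Price = V(0,0) = 9.9299


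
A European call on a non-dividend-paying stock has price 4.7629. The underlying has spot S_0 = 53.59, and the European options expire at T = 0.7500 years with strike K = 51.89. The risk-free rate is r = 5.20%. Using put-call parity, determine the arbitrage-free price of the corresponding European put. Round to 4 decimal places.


Put-call parity: C - P = S_0 * exp(-qT) - K * exp(-rT).
S_0 * exp(-qT) = 53.5900 * 1.00000000 = 53.59000000
K * exp(-rT) = 51.8900 * 0.96175071 = 49.90524430
P = C - S*exp(-qT) + K*exp(-rT)
P = 4.7629 - 53.59000000 + 49.90524430 = 1.0781

Answer: Put price = 1.0781


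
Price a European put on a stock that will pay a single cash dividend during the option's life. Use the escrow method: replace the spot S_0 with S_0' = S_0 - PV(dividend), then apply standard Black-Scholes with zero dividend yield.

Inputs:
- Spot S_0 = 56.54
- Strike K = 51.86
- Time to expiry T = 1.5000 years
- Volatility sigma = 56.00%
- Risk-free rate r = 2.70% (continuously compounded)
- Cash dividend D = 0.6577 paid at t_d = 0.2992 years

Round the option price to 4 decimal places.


PV(D) = D * exp(-r * t_d) = 0.6577 * 0.99195414 = 0.65240824
S_0' = S_0 - PV(D) = 56.5400 - 0.65240824 = 55.88759176
d1 = (ln(S_0'/K) + (r + sigma^2/2)*T) / (sigma*sqrt(T)) = 0.51103151
d2 = d1 - sigma*sqrt(T) = -0.17482562
exp(-rT) = 0.96030916
N(-d1) = 0.30466450; N(-d2) = 0.56939167
P = K * exp(-rT) * N(-d2) - S_0' * N(-d1) = 51.8600 * 0.96030916 * 0.56939167 - 55.88759176 * 0.30466450 = 11.3297

Answer: Price = 11.3297


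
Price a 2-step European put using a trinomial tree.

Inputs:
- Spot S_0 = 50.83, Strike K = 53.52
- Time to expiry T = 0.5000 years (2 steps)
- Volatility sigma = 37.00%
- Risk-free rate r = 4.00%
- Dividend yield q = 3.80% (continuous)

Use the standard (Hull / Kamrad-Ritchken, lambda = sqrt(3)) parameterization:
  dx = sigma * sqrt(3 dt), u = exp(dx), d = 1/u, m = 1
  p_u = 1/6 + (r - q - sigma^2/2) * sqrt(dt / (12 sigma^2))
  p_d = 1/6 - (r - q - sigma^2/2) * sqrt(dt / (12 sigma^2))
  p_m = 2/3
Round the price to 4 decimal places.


dt = T/N = 0.250000; dx = sigma*sqrt(3*dt) = 0.320429
u = exp(dx) = 1.377719; d = 1/u = 0.725837
p_u = 0.140744, p_m = 0.666667, p_d = 0.192589
Discount per step: exp(-r*dt) = 0.990050
Stock lattice S(k, j) with j the centered position index:
  k=0: S(0,+0) = 50.8300
  k=1: S(1,-1) = 36.8943; S(1,+0) = 50.8300; S(1,+1) = 70.0295
  k=2: S(2,-2) = 26.7793; S(2,-1) = 36.8943; S(2,+0) = 50.8300; S(2,+1) = 70.0295; S(2,+2) = 96.4809
Terminal payoffs V(N, j) = max(K - S_T, 0):
  V(2,-2) = 26.740734; V(2,-1) = 16.625690; V(2,+0) = 2.690000; V(2,+1) = 0.000000; V(2,+2) = 0.000000
Backward induction: V(k, j) = exp(-r*dt) * [p_u * V(k+1, j+1) + p_m * V(k+1, j) + p_d * V(k+1, j-1)]
  V(1,-1) = exp(-r*dt) * [p_u*2.690000 + p_m*16.625690 + p_d*26.740734] = 16.447069
  V(1,+0) = exp(-r*dt) * [p_u*0.000000 + p_m*2.690000 + p_d*16.625690] = 4.945553
  V(1,+1) = exp(-r*dt) * [p_u*0.000000 + p_m*0.000000 + p_d*2.690000] = 0.512909
  V(0,+0) = exp(-r*dt) * [p_u*0.512909 + p_m*4.945553 + p_d*16.447069] = 6.471706

Answer: Price = V(0,0) = 6.4717


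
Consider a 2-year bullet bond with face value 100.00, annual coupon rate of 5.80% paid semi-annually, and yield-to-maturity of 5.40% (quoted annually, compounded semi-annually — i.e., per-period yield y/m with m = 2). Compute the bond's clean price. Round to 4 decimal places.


Coupon per period c = face * coupon_rate / m = 2.900000
Periods per year m = 2; per-period yield y/m = 0.027000
Number of cashflows N = 4
Cashflows (t years, CF_t, discount factor 1/(1+y/m)^(m*t), PV):
  t = 0.5000: CF_t = 2.900000, DF = 0.973710, PV = 2.823759
  t = 1.0000: CF_t = 2.900000, DF = 0.948111, PV = 2.749521
  t = 1.5000: CF_t = 2.900000, DF = 0.923185, PV = 2.677236
  t = 2.0000: CF_t = 102.900000, DF = 0.898914, PV = 92.498268
Price P = sum_t PV_t = 100.748784

Answer: Price = 100.7488


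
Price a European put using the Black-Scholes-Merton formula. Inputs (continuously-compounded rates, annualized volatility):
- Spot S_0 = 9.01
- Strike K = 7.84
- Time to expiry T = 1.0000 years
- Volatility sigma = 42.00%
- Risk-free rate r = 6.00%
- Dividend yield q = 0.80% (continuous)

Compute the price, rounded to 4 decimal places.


d1 = (ln(S/K) + (r - q + 0.5*sigma^2) * T) / (sigma * sqrt(T)) = 0.66499104
d2 = d1 - sigma * sqrt(T) = 0.24499104
exp(-rT) = 0.94176453; exp(-qT) = 0.99203191
P = K * exp(-rT) * N(-d2) - S_0 * exp(-qT) * N(-d1)
N(-d1) = 0.25302811; N(-d2) = 0.40323168
P = 7.8400 * 0.94176453 * 0.40323168 - 9.0100 * 0.99203191 * 0.25302811 = 0.7156

Answer: Price = 0.7156


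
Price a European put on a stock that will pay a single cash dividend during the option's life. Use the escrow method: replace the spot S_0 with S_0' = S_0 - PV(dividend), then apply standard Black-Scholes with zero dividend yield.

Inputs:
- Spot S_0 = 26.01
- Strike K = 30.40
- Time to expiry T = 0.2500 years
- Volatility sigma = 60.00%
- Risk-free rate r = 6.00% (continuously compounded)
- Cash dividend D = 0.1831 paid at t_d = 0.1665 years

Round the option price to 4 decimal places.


PV(D) = D * exp(-r * t_d) = 0.1831 * 0.99005973 = 0.18127994
S_0' = S_0 - PV(D) = 26.0100 - 0.18127994 = 25.82872006
d1 = (ln(S_0'/K) + (r + sigma^2/2)*T) / (sigma*sqrt(T)) = -0.34318518
d2 = d1 - sigma*sqrt(T) = -0.64318518
exp(-rT) = 0.98511194
N(-d1) = 0.63427042; N(-d2) = 0.73994803
P = K * exp(-rT) * N(-d2) - S_0' * N(-d1) = 30.4000 * 0.98511194 * 0.73994803 - 25.82872006 * 0.63427042 = 5.7771

Answer: Price = 5.7771


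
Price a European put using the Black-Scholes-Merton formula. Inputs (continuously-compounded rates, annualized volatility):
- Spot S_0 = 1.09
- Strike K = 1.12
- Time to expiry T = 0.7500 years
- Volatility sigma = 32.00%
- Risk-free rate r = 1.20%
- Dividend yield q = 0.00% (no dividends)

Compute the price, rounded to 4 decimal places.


d1 = (ln(S/K) + (r - q + 0.5*sigma^2) * T) / (sigma * sqrt(T)) = 0.07306732
d2 = d1 - sigma * sqrt(T) = -0.20406080
exp(-rT) = 0.99104038; exp(-qT) = 1.00000000
P = K * exp(-rT) * N(-d2) - S_0 * exp(-qT) * N(-d1)
N(-d1) = 0.47087627; N(-d2) = 0.58084701
P = 1.1200 * 0.99104038 * 0.58084701 - 1.0900 * 1.00000000 * 0.47087627 = 0.1315

Answer: Price = 0.1315


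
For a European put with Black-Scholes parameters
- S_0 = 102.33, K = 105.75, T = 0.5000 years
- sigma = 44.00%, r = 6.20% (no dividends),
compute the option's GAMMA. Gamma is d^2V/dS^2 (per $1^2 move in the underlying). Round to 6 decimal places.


d1 = 0.1495372295; d2 = -0.1615897542
phi(d1) = 0.3945066726; exp(-qT) = 1.0000000000; exp(-rT) = 0.9694755731
Gamma = exp(-qT) * phi(d1) / (S * sigma * sqrt(T)) = 1.0000000000 * 0.3945066726 / (102.3300 * 0.4400 * 0.7071067812) = 0.012391

Answer: Gamma = 0.012391


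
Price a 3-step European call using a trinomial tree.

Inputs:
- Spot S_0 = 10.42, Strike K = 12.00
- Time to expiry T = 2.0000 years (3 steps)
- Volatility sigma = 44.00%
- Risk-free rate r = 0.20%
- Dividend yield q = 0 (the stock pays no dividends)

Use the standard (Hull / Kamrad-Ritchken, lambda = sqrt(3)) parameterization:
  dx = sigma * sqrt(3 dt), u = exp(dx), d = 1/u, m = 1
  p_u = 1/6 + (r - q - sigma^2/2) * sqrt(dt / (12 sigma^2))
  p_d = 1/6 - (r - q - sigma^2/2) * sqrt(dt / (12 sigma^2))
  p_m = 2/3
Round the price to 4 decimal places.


Answer: Price = V(0,0) = 1.9380

Derivation:
dt = T/N = 0.666667; dx = sigma*sqrt(3*dt) = 0.622254
u = exp(dx) = 1.863123; d = 1/u = 0.536733
p_u = 0.115884, p_m = 0.666667, p_d = 0.217450
Discount per step: exp(-r*dt) = 0.998668
Stock lattice S(k, j) with j the centered position index:
  k=0: S(0,+0) = 10.4200
  k=1: S(1,-1) = 5.5928; S(1,+0) = 10.4200; S(1,+1) = 19.4137
  k=2: S(2,-2) = 3.0018; S(2,-1) = 5.5928; S(2,+0) = 10.4200; S(2,+1) = 19.4137; S(2,+2) = 36.1702
  k=3: S(3,-3) = 1.6112; S(3,-2) = 3.0018; S(3,-1) = 5.5928; S(3,+0) = 10.4200; S(3,+1) = 19.4137; S(3,+2) = 36.1702; S(3,+3) = 67.3895
Terminal payoffs V(N, j) = max(S_T - K, 0):
  V(3,-3) = 0.000000; V(3,-2) = 0.000000; V(3,-1) = 0.000000; V(3,+0) = 0.000000; V(3,+1) = 7.413739; V(3,+2) = 24.170178; V(3,+3) = 55.389481
Backward induction: V(k, j) = exp(-r*dt) * [p_u * V(k+1, j+1) + p_m * V(k+1, j) + p_d * V(k+1, j-1)]
  V(2,-2) = exp(-r*dt) * [p_u*0.000000 + p_m*0.000000 + p_d*0.000000] = 0.000000
  V(2,-1) = exp(-r*dt) * [p_u*0.000000 + p_m*0.000000 + p_d*0.000000] = 0.000000
  V(2,+0) = exp(-r*dt) * [p_u*7.413739 + p_m*0.000000 + p_d*0.000000] = 0.857986
  V(2,+1) = exp(-r*dt) * [p_u*24.170178 + p_m*7.413739 + p_d*0.000000] = 7.733101
  V(2,+2) = exp(-r*dt) * [p_u*55.389481 + p_m*24.170178 + p_d*7.413739] = 24.112126
  V(1,-1) = exp(-r*dt) * [p_u*0.857986 + p_m*0.000000 + p_d*0.000000] = 0.099294
  V(1,+0) = exp(-r*dt) * [p_u*7.733101 + p_m*0.857986 + p_d*0.000000] = 1.466173
  V(1,+1) = exp(-r*dt) * [p_u*24.112126 + p_m*7.733101 + p_d*0.857986] = 8.125327
  V(0,+0) = exp(-r*dt) * [p_u*8.125327 + p_m*1.466173 + p_d*0.099294] = 1.938046
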